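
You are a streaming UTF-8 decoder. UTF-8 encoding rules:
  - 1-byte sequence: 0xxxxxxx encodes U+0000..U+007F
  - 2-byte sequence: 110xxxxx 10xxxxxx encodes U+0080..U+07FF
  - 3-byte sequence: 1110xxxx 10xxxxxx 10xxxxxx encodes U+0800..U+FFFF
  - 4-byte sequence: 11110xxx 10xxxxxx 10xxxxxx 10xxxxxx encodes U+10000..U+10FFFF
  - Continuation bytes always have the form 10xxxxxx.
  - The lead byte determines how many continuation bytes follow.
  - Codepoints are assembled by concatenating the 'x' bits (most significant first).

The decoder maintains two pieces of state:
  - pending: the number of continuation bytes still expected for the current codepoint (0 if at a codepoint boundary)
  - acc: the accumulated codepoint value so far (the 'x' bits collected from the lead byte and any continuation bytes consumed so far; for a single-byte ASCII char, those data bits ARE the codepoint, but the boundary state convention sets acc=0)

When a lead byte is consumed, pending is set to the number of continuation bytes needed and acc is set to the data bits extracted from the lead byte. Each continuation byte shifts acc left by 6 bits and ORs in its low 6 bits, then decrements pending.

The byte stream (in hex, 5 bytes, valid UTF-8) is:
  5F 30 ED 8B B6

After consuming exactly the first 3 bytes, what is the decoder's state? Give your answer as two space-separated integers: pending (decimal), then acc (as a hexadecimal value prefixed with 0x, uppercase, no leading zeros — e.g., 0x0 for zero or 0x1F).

Answer: 2 0xD

Derivation:
Byte[0]=5F: 1-byte. pending=0, acc=0x0
Byte[1]=30: 1-byte. pending=0, acc=0x0
Byte[2]=ED: 3-byte lead. pending=2, acc=0xD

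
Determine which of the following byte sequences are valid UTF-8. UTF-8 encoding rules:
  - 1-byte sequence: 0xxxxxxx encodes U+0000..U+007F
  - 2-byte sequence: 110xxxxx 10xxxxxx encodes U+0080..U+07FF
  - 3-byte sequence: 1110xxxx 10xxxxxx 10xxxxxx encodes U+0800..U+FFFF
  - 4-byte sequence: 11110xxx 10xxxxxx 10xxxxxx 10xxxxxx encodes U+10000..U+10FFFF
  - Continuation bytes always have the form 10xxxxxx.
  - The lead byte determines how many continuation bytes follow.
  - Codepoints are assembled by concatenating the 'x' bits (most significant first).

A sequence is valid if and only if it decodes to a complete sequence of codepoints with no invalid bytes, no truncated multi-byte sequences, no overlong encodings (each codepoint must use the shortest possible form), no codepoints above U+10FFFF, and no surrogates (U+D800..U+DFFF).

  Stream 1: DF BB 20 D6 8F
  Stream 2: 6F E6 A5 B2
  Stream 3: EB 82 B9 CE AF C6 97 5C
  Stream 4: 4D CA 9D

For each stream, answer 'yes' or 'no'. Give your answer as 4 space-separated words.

Answer: yes yes yes yes

Derivation:
Stream 1: decodes cleanly. VALID
Stream 2: decodes cleanly. VALID
Stream 3: decodes cleanly. VALID
Stream 4: decodes cleanly. VALID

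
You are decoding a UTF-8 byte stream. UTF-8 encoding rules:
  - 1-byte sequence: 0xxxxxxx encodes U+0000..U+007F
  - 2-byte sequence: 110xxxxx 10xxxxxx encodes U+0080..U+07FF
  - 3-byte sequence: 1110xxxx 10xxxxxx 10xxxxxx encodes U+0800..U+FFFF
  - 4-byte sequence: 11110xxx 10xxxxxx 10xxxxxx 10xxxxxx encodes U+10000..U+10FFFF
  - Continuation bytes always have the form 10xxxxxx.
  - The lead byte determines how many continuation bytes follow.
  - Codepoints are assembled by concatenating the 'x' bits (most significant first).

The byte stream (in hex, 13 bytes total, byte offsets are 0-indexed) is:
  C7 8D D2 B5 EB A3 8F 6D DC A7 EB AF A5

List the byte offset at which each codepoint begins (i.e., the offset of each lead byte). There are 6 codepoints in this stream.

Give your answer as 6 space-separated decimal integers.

Byte[0]=C7: 2-byte lead, need 1 cont bytes. acc=0x7
Byte[1]=8D: continuation. acc=(acc<<6)|0x0D=0x1CD
Completed: cp=U+01CD (starts at byte 0)
Byte[2]=D2: 2-byte lead, need 1 cont bytes. acc=0x12
Byte[3]=B5: continuation. acc=(acc<<6)|0x35=0x4B5
Completed: cp=U+04B5 (starts at byte 2)
Byte[4]=EB: 3-byte lead, need 2 cont bytes. acc=0xB
Byte[5]=A3: continuation. acc=(acc<<6)|0x23=0x2E3
Byte[6]=8F: continuation. acc=(acc<<6)|0x0F=0xB8CF
Completed: cp=U+B8CF (starts at byte 4)
Byte[7]=6D: 1-byte ASCII. cp=U+006D
Byte[8]=DC: 2-byte lead, need 1 cont bytes. acc=0x1C
Byte[9]=A7: continuation. acc=(acc<<6)|0x27=0x727
Completed: cp=U+0727 (starts at byte 8)
Byte[10]=EB: 3-byte lead, need 2 cont bytes. acc=0xB
Byte[11]=AF: continuation. acc=(acc<<6)|0x2F=0x2EF
Byte[12]=A5: continuation. acc=(acc<<6)|0x25=0xBBE5
Completed: cp=U+BBE5 (starts at byte 10)

Answer: 0 2 4 7 8 10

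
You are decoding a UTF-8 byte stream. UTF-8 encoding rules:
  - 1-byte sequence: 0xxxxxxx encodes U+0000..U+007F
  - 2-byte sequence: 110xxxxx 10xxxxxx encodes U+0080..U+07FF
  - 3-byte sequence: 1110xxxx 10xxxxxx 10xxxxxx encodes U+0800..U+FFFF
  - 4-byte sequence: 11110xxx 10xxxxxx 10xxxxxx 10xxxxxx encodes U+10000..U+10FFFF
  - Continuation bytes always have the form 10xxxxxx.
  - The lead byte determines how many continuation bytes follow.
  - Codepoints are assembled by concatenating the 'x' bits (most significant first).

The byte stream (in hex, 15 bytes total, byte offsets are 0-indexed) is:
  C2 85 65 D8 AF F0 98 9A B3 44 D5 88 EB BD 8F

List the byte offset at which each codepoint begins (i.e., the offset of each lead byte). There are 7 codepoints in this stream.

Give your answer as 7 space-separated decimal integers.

Answer: 0 2 3 5 9 10 12

Derivation:
Byte[0]=C2: 2-byte lead, need 1 cont bytes. acc=0x2
Byte[1]=85: continuation. acc=(acc<<6)|0x05=0x85
Completed: cp=U+0085 (starts at byte 0)
Byte[2]=65: 1-byte ASCII. cp=U+0065
Byte[3]=D8: 2-byte lead, need 1 cont bytes. acc=0x18
Byte[4]=AF: continuation. acc=(acc<<6)|0x2F=0x62F
Completed: cp=U+062F (starts at byte 3)
Byte[5]=F0: 4-byte lead, need 3 cont bytes. acc=0x0
Byte[6]=98: continuation. acc=(acc<<6)|0x18=0x18
Byte[7]=9A: continuation. acc=(acc<<6)|0x1A=0x61A
Byte[8]=B3: continuation. acc=(acc<<6)|0x33=0x186B3
Completed: cp=U+186B3 (starts at byte 5)
Byte[9]=44: 1-byte ASCII. cp=U+0044
Byte[10]=D5: 2-byte lead, need 1 cont bytes. acc=0x15
Byte[11]=88: continuation. acc=(acc<<6)|0x08=0x548
Completed: cp=U+0548 (starts at byte 10)
Byte[12]=EB: 3-byte lead, need 2 cont bytes. acc=0xB
Byte[13]=BD: continuation. acc=(acc<<6)|0x3D=0x2FD
Byte[14]=8F: continuation. acc=(acc<<6)|0x0F=0xBF4F
Completed: cp=U+BF4F (starts at byte 12)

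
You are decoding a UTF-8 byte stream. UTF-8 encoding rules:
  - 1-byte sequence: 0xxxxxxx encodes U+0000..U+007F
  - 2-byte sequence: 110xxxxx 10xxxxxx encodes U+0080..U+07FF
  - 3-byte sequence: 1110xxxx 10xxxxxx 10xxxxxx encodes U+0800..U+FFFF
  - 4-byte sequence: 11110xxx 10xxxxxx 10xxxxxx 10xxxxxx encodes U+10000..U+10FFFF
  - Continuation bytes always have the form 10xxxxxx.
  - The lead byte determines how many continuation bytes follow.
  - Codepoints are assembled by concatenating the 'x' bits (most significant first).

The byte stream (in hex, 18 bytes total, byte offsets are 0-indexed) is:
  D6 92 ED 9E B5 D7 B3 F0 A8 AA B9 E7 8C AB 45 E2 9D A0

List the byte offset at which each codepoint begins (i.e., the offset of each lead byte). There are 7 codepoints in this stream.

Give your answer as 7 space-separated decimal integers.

Byte[0]=D6: 2-byte lead, need 1 cont bytes. acc=0x16
Byte[1]=92: continuation. acc=(acc<<6)|0x12=0x592
Completed: cp=U+0592 (starts at byte 0)
Byte[2]=ED: 3-byte lead, need 2 cont bytes. acc=0xD
Byte[3]=9E: continuation. acc=(acc<<6)|0x1E=0x35E
Byte[4]=B5: continuation. acc=(acc<<6)|0x35=0xD7B5
Completed: cp=U+D7B5 (starts at byte 2)
Byte[5]=D7: 2-byte lead, need 1 cont bytes. acc=0x17
Byte[6]=B3: continuation. acc=(acc<<6)|0x33=0x5F3
Completed: cp=U+05F3 (starts at byte 5)
Byte[7]=F0: 4-byte lead, need 3 cont bytes. acc=0x0
Byte[8]=A8: continuation. acc=(acc<<6)|0x28=0x28
Byte[9]=AA: continuation. acc=(acc<<6)|0x2A=0xA2A
Byte[10]=B9: continuation. acc=(acc<<6)|0x39=0x28AB9
Completed: cp=U+28AB9 (starts at byte 7)
Byte[11]=E7: 3-byte lead, need 2 cont bytes. acc=0x7
Byte[12]=8C: continuation. acc=(acc<<6)|0x0C=0x1CC
Byte[13]=AB: continuation. acc=(acc<<6)|0x2B=0x732B
Completed: cp=U+732B (starts at byte 11)
Byte[14]=45: 1-byte ASCII. cp=U+0045
Byte[15]=E2: 3-byte lead, need 2 cont bytes. acc=0x2
Byte[16]=9D: continuation. acc=(acc<<6)|0x1D=0x9D
Byte[17]=A0: continuation. acc=(acc<<6)|0x20=0x2760
Completed: cp=U+2760 (starts at byte 15)

Answer: 0 2 5 7 11 14 15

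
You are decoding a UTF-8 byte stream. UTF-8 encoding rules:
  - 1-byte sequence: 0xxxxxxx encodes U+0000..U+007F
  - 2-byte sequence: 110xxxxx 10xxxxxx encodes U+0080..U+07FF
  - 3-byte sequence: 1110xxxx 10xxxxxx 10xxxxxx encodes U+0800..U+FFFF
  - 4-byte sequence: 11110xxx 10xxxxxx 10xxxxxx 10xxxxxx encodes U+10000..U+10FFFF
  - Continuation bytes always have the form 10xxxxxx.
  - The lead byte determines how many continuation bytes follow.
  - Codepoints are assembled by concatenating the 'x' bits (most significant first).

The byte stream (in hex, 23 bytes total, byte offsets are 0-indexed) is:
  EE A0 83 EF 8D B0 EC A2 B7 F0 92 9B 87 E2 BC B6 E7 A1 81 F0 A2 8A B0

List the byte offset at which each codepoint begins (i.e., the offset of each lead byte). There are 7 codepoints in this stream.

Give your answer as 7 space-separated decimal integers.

Answer: 0 3 6 9 13 16 19

Derivation:
Byte[0]=EE: 3-byte lead, need 2 cont bytes. acc=0xE
Byte[1]=A0: continuation. acc=(acc<<6)|0x20=0x3A0
Byte[2]=83: continuation. acc=(acc<<6)|0x03=0xE803
Completed: cp=U+E803 (starts at byte 0)
Byte[3]=EF: 3-byte lead, need 2 cont bytes. acc=0xF
Byte[4]=8D: continuation. acc=(acc<<6)|0x0D=0x3CD
Byte[5]=B0: continuation. acc=(acc<<6)|0x30=0xF370
Completed: cp=U+F370 (starts at byte 3)
Byte[6]=EC: 3-byte lead, need 2 cont bytes. acc=0xC
Byte[7]=A2: continuation. acc=(acc<<6)|0x22=0x322
Byte[8]=B7: continuation. acc=(acc<<6)|0x37=0xC8B7
Completed: cp=U+C8B7 (starts at byte 6)
Byte[9]=F0: 4-byte lead, need 3 cont bytes. acc=0x0
Byte[10]=92: continuation. acc=(acc<<6)|0x12=0x12
Byte[11]=9B: continuation. acc=(acc<<6)|0x1B=0x49B
Byte[12]=87: continuation. acc=(acc<<6)|0x07=0x126C7
Completed: cp=U+126C7 (starts at byte 9)
Byte[13]=E2: 3-byte lead, need 2 cont bytes. acc=0x2
Byte[14]=BC: continuation. acc=(acc<<6)|0x3C=0xBC
Byte[15]=B6: continuation. acc=(acc<<6)|0x36=0x2F36
Completed: cp=U+2F36 (starts at byte 13)
Byte[16]=E7: 3-byte lead, need 2 cont bytes. acc=0x7
Byte[17]=A1: continuation. acc=(acc<<6)|0x21=0x1E1
Byte[18]=81: continuation. acc=(acc<<6)|0x01=0x7841
Completed: cp=U+7841 (starts at byte 16)
Byte[19]=F0: 4-byte lead, need 3 cont bytes. acc=0x0
Byte[20]=A2: continuation. acc=(acc<<6)|0x22=0x22
Byte[21]=8A: continuation. acc=(acc<<6)|0x0A=0x88A
Byte[22]=B0: continuation. acc=(acc<<6)|0x30=0x222B0
Completed: cp=U+222B0 (starts at byte 19)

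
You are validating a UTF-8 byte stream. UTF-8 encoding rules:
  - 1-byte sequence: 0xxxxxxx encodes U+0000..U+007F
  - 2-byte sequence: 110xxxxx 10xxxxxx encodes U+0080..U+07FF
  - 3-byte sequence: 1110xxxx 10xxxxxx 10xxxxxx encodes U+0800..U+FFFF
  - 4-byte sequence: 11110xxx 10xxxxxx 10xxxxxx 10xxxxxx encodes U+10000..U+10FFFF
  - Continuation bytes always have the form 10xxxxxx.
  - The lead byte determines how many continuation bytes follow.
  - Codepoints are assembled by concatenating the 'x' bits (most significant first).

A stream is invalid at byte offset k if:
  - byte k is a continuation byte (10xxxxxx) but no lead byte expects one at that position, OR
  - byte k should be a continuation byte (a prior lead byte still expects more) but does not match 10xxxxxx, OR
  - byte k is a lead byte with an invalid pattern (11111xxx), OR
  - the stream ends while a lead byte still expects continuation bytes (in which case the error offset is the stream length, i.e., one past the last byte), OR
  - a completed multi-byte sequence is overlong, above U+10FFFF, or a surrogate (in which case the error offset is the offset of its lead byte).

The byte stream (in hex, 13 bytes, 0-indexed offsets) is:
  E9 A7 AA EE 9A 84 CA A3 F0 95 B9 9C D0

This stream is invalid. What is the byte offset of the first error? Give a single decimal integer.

Answer: 13

Derivation:
Byte[0]=E9: 3-byte lead, need 2 cont bytes. acc=0x9
Byte[1]=A7: continuation. acc=(acc<<6)|0x27=0x267
Byte[2]=AA: continuation. acc=(acc<<6)|0x2A=0x99EA
Completed: cp=U+99EA (starts at byte 0)
Byte[3]=EE: 3-byte lead, need 2 cont bytes. acc=0xE
Byte[4]=9A: continuation. acc=(acc<<6)|0x1A=0x39A
Byte[5]=84: continuation. acc=(acc<<6)|0x04=0xE684
Completed: cp=U+E684 (starts at byte 3)
Byte[6]=CA: 2-byte lead, need 1 cont bytes. acc=0xA
Byte[7]=A3: continuation. acc=(acc<<6)|0x23=0x2A3
Completed: cp=U+02A3 (starts at byte 6)
Byte[8]=F0: 4-byte lead, need 3 cont bytes. acc=0x0
Byte[9]=95: continuation. acc=(acc<<6)|0x15=0x15
Byte[10]=B9: continuation. acc=(acc<<6)|0x39=0x579
Byte[11]=9C: continuation. acc=(acc<<6)|0x1C=0x15E5C
Completed: cp=U+15E5C (starts at byte 8)
Byte[12]=D0: 2-byte lead, need 1 cont bytes. acc=0x10
Byte[13]: stream ended, expected continuation. INVALID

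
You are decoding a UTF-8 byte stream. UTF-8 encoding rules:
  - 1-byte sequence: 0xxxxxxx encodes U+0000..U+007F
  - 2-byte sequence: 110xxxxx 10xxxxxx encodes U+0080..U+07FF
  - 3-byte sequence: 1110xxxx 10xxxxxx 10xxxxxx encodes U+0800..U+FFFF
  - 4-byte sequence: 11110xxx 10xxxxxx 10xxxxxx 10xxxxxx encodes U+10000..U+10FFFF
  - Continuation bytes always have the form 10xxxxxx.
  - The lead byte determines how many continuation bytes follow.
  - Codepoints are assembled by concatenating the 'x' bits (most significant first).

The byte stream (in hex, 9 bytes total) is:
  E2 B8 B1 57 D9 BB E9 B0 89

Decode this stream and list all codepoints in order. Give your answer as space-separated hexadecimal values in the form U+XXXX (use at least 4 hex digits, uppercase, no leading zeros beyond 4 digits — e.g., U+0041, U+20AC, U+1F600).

Answer: U+2E31 U+0057 U+067B U+9C09

Derivation:
Byte[0]=E2: 3-byte lead, need 2 cont bytes. acc=0x2
Byte[1]=B8: continuation. acc=(acc<<6)|0x38=0xB8
Byte[2]=B1: continuation. acc=(acc<<6)|0x31=0x2E31
Completed: cp=U+2E31 (starts at byte 0)
Byte[3]=57: 1-byte ASCII. cp=U+0057
Byte[4]=D9: 2-byte lead, need 1 cont bytes. acc=0x19
Byte[5]=BB: continuation. acc=(acc<<6)|0x3B=0x67B
Completed: cp=U+067B (starts at byte 4)
Byte[6]=E9: 3-byte lead, need 2 cont bytes. acc=0x9
Byte[7]=B0: continuation. acc=(acc<<6)|0x30=0x270
Byte[8]=89: continuation. acc=(acc<<6)|0x09=0x9C09
Completed: cp=U+9C09 (starts at byte 6)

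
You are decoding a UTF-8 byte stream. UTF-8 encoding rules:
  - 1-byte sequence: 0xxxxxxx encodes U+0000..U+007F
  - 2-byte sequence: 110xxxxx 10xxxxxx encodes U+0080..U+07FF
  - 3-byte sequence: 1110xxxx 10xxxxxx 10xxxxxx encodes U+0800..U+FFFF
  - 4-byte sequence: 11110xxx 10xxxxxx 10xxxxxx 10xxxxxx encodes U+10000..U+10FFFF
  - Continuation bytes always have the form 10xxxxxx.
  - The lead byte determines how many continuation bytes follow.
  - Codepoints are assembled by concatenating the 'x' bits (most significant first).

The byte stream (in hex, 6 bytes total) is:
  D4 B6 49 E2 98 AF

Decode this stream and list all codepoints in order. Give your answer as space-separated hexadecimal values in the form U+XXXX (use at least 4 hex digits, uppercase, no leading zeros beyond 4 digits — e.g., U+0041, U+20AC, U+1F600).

Byte[0]=D4: 2-byte lead, need 1 cont bytes. acc=0x14
Byte[1]=B6: continuation. acc=(acc<<6)|0x36=0x536
Completed: cp=U+0536 (starts at byte 0)
Byte[2]=49: 1-byte ASCII. cp=U+0049
Byte[3]=E2: 3-byte lead, need 2 cont bytes. acc=0x2
Byte[4]=98: continuation. acc=(acc<<6)|0x18=0x98
Byte[5]=AF: continuation. acc=(acc<<6)|0x2F=0x262F
Completed: cp=U+262F (starts at byte 3)

Answer: U+0536 U+0049 U+262F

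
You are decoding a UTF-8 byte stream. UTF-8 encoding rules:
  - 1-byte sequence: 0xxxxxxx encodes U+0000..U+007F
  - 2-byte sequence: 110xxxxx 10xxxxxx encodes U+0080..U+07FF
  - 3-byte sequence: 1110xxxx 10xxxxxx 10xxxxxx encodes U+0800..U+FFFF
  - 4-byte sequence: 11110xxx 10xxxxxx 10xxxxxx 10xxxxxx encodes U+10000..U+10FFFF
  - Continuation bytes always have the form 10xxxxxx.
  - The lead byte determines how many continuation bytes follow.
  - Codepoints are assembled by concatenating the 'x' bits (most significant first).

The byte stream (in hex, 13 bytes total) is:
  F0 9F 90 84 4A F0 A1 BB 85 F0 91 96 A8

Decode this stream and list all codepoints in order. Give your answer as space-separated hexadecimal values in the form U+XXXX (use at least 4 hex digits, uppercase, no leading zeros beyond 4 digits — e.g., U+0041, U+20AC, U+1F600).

Byte[0]=F0: 4-byte lead, need 3 cont bytes. acc=0x0
Byte[1]=9F: continuation. acc=(acc<<6)|0x1F=0x1F
Byte[2]=90: continuation. acc=(acc<<6)|0x10=0x7D0
Byte[3]=84: continuation. acc=(acc<<6)|0x04=0x1F404
Completed: cp=U+1F404 (starts at byte 0)
Byte[4]=4A: 1-byte ASCII. cp=U+004A
Byte[5]=F0: 4-byte lead, need 3 cont bytes. acc=0x0
Byte[6]=A1: continuation. acc=(acc<<6)|0x21=0x21
Byte[7]=BB: continuation. acc=(acc<<6)|0x3B=0x87B
Byte[8]=85: continuation. acc=(acc<<6)|0x05=0x21EC5
Completed: cp=U+21EC5 (starts at byte 5)
Byte[9]=F0: 4-byte lead, need 3 cont bytes. acc=0x0
Byte[10]=91: continuation. acc=(acc<<6)|0x11=0x11
Byte[11]=96: continuation. acc=(acc<<6)|0x16=0x456
Byte[12]=A8: continuation. acc=(acc<<6)|0x28=0x115A8
Completed: cp=U+115A8 (starts at byte 9)

Answer: U+1F404 U+004A U+21EC5 U+115A8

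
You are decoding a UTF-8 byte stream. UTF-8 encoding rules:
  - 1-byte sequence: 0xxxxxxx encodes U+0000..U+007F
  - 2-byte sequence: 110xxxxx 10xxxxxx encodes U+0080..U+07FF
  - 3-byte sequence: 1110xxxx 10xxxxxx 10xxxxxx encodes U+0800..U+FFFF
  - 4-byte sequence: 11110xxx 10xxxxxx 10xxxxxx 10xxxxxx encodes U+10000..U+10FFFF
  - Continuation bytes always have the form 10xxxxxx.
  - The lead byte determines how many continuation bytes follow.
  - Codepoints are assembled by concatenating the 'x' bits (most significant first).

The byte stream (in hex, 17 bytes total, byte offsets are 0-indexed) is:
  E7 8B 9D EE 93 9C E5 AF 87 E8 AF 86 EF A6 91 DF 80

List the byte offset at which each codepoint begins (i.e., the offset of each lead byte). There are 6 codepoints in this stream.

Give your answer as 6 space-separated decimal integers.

Byte[0]=E7: 3-byte lead, need 2 cont bytes. acc=0x7
Byte[1]=8B: continuation. acc=(acc<<6)|0x0B=0x1CB
Byte[2]=9D: continuation. acc=(acc<<6)|0x1D=0x72DD
Completed: cp=U+72DD (starts at byte 0)
Byte[3]=EE: 3-byte lead, need 2 cont bytes. acc=0xE
Byte[4]=93: continuation. acc=(acc<<6)|0x13=0x393
Byte[5]=9C: continuation. acc=(acc<<6)|0x1C=0xE4DC
Completed: cp=U+E4DC (starts at byte 3)
Byte[6]=E5: 3-byte lead, need 2 cont bytes. acc=0x5
Byte[7]=AF: continuation. acc=(acc<<6)|0x2F=0x16F
Byte[8]=87: continuation. acc=(acc<<6)|0x07=0x5BC7
Completed: cp=U+5BC7 (starts at byte 6)
Byte[9]=E8: 3-byte lead, need 2 cont bytes. acc=0x8
Byte[10]=AF: continuation. acc=(acc<<6)|0x2F=0x22F
Byte[11]=86: continuation. acc=(acc<<6)|0x06=0x8BC6
Completed: cp=U+8BC6 (starts at byte 9)
Byte[12]=EF: 3-byte lead, need 2 cont bytes. acc=0xF
Byte[13]=A6: continuation. acc=(acc<<6)|0x26=0x3E6
Byte[14]=91: continuation. acc=(acc<<6)|0x11=0xF991
Completed: cp=U+F991 (starts at byte 12)
Byte[15]=DF: 2-byte lead, need 1 cont bytes. acc=0x1F
Byte[16]=80: continuation. acc=(acc<<6)|0x00=0x7C0
Completed: cp=U+07C0 (starts at byte 15)

Answer: 0 3 6 9 12 15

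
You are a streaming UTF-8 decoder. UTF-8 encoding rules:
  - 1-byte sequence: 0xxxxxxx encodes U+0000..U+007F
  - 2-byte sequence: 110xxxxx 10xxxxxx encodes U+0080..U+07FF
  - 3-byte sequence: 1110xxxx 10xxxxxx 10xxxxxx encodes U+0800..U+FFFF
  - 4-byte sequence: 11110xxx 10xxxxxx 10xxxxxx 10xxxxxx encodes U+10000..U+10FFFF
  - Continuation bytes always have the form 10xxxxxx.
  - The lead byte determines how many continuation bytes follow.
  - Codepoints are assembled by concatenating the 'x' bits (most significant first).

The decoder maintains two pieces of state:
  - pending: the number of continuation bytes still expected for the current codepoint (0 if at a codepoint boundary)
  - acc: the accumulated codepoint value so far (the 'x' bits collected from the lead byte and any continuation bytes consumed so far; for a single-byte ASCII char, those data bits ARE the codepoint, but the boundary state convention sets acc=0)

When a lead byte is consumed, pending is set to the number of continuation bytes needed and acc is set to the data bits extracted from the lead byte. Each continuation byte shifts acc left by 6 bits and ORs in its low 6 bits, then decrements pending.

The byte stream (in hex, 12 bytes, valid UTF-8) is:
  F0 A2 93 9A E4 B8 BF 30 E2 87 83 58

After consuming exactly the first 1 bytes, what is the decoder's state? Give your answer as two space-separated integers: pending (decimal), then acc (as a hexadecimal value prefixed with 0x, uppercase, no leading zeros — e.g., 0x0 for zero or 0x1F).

Answer: 3 0x0

Derivation:
Byte[0]=F0: 4-byte lead. pending=3, acc=0x0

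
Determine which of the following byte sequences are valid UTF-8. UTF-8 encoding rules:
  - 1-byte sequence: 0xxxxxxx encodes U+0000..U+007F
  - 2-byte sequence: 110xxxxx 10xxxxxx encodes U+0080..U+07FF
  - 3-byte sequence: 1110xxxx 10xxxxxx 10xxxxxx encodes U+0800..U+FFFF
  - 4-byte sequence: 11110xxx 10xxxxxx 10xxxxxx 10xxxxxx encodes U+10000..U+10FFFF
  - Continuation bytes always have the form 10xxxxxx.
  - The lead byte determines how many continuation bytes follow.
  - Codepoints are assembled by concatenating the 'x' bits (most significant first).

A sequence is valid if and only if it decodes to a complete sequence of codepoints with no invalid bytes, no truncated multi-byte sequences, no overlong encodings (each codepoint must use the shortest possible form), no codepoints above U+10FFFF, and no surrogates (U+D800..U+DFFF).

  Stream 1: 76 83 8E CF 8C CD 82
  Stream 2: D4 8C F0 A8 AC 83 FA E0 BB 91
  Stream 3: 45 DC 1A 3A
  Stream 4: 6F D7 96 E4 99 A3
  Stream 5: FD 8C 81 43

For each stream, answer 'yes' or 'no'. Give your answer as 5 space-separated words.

Stream 1: error at byte offset 1. INVALID
Stream 2: error at byte offset 6. INVALID
Stream 3: error at byte offset 2. INVALID
Stream 4: decodes cleanly. VALID
Stream 5: error at byte offset 0. INVALID

Answer: no no no yes no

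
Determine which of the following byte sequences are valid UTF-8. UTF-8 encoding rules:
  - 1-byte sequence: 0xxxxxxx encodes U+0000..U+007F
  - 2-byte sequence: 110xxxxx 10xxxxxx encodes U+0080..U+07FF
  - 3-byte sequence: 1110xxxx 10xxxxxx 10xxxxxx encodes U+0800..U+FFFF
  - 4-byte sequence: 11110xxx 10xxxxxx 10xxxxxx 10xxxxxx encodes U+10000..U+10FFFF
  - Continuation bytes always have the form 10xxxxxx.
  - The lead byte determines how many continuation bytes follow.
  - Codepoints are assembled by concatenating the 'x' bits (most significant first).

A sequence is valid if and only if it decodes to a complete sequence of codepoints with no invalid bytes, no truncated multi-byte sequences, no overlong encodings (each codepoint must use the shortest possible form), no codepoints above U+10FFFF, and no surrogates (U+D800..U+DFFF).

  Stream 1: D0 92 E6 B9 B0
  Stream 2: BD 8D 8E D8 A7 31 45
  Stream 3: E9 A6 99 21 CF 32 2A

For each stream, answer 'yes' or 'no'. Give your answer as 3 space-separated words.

Answer: yes no no

Derivation:
Stream 1: decodes cleanly. VALID
Stream 2: error at byte offset 0. INVALID
Stream 3: error at byte offset 5. INVALID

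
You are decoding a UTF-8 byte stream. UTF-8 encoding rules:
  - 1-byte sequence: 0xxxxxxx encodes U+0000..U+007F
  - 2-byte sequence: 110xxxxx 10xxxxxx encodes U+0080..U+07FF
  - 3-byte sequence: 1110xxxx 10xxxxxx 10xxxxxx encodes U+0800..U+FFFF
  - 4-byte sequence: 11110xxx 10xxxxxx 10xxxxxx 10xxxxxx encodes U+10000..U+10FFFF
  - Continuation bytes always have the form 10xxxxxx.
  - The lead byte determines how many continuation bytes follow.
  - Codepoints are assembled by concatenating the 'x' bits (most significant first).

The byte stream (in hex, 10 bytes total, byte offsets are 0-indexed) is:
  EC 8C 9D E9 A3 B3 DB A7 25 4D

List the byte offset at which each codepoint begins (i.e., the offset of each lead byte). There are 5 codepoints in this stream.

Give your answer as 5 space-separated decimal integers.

Answer: 0 3 6 8 9

Derivation:
Byte[0]=EC: 3-byte lead, need 2 cont bytes. acc=0xC
Byte[1]=8C: continuation. acc=(acc<<6)|0x0C=0x30C
Byte[2]=9D: continuation. acc=(acc<<6)|0x1D=0xC31D
Completed: cp=U+C31D (starts at byte 0)
Byte[3]=E9: 3-byte lead, need 2 cont bytes. acc=0x9
Byte[4]=A3: continuation. acc=(acc<<6)|0x23=0x263
Byte[5]=B3: continuation. acc=(acc<<6)|0x33=0x98F3
Completed: cp=U+98F3 (starts at byte 3)
Byte[6]=DB: 2-byte lead, need 1 cont bytes. acc=0x1B
Byte[7]=A7: continuation. acc=(acc<<6)|0x27=0x6E7
Completed: cp=U+06E7 (starts at byte 6)
Byte[8]=25: 1-byte ASCII. cp=U+0025
Byte[9]=4D: 1-byte ASCII. cp=U+004D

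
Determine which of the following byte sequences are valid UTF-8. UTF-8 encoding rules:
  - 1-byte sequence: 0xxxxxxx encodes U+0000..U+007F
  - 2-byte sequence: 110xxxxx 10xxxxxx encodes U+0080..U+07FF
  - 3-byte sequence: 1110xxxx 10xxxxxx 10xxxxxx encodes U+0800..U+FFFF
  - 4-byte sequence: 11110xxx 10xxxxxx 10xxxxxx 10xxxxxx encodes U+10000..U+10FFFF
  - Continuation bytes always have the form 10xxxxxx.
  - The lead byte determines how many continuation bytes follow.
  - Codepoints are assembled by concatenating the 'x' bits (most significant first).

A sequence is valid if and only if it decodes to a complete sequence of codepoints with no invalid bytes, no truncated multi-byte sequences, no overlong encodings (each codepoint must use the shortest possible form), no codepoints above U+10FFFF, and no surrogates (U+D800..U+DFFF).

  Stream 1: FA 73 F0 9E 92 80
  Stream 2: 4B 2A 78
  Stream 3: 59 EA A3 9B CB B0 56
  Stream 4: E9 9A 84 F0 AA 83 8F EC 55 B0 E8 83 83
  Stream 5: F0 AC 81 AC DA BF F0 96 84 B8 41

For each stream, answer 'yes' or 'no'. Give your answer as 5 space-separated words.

Answer: no yes yes no yes

Derivation:
Stream 1: error at byte offset 0. INVALID
Stream 2: decodes cleanly. VALID
Stream 3: decodes cleanly. VALID
Stream 4: error at byte offset 8. INVALID
Stream 5: decodes cleanly. VALID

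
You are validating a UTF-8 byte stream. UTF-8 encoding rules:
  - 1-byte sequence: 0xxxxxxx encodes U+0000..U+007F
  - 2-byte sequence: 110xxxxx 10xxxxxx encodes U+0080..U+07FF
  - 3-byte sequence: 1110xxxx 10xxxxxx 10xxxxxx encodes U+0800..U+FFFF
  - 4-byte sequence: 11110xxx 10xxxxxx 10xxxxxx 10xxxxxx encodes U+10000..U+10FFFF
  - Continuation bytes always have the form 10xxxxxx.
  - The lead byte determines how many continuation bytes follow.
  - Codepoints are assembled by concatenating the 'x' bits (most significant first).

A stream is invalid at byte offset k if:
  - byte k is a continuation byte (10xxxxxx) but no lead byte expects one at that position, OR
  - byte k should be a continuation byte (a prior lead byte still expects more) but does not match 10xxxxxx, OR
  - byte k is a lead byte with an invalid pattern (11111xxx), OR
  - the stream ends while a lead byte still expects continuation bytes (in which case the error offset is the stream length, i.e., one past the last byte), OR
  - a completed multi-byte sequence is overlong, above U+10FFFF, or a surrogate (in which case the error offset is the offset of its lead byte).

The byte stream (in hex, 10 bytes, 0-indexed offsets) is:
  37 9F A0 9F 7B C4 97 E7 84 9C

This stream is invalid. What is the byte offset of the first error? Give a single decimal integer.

Answer: 1

Derivation:
Byte[0]=37: 1-byte ASCII. cp=U+0037
Byte[1]=9F: INVALID lead byte (not 0xxx/110x/1110/11110)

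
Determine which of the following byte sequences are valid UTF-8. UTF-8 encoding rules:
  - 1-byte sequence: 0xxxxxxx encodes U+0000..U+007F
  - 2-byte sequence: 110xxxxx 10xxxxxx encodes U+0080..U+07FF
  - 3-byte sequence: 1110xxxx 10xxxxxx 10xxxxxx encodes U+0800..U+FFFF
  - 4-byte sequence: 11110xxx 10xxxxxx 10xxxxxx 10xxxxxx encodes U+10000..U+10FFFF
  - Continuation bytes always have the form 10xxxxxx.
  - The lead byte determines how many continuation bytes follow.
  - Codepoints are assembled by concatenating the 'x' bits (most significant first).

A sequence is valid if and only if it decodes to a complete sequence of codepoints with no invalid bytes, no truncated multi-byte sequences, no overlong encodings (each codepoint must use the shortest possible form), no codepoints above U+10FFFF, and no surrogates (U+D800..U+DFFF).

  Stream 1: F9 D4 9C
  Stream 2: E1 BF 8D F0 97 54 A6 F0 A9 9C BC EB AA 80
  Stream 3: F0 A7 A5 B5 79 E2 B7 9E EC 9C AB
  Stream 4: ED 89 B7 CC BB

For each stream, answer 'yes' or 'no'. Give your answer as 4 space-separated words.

Stream 1: error at byte offset 0. INVALID
Stream 2: error at byte offset 5. INVALID
Stream 3: decodes cleanly. VALID
Stream 4: decodes cleanly. VALID

Answer: no no yes yes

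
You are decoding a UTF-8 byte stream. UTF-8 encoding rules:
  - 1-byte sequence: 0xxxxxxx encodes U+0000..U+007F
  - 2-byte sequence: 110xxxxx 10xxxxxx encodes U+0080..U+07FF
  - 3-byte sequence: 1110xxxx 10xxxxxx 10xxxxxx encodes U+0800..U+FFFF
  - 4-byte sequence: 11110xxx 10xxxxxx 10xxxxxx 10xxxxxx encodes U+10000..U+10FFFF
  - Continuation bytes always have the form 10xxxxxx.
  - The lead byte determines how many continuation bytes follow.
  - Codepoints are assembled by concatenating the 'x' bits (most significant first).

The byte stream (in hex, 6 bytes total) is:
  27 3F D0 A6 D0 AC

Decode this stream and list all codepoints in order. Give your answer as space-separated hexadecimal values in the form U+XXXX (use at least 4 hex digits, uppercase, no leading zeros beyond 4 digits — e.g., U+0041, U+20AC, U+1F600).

Answer: U+0027 U+003F U+0426 U+042C

Derivation:
Byte[0]=27: 1-byte ASCII. cp=U+0027
Byte[1]=3F: 1-byte ASCII. cp=U+003F
Byte[2]=D0: 2-byte lead, need 1 cont bytes. acc=0x10
Byte[3]=A6: continuation. acc=(acc<<6)|0x26=0x426
Completed: cp=U+0426 (starts at byte 2)
Byte[4]=D0: 2-byte lead, need 1 cont bytes. acc=0x10
Byte[5]=AC: continuation. acc=(acc<<6)|0x2C=0x42C
Completed: cp=U+042C (starts at byte 4)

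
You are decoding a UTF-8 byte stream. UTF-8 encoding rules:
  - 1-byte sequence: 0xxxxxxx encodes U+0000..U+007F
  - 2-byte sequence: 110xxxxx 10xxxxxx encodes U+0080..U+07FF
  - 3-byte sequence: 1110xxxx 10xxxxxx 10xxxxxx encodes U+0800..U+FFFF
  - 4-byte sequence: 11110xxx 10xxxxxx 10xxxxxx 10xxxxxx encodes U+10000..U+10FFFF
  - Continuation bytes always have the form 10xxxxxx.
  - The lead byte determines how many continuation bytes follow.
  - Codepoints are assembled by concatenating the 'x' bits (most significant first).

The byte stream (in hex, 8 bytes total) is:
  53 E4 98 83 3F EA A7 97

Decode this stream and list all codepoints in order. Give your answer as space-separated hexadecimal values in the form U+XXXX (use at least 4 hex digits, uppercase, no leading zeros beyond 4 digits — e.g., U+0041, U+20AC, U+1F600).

Byte[0]=53: 1-byte ASCII. cp=U+0053
Byte[1]=E4: 3-byte lead, need 2 cont bytes. acc=0x4
Byte[2]=98: continuation. acc=(acc<<6)|0x18=0x118
Byte[3]=83: continuation. acc=(acc<<6)|0x03=0x4603
Completed: cp=U+4603 (starts at byte 1)
Byte[4]=3F: 1-byte ASCII. cp=U+003F
Byte[5]=EA: 3-byte lead, need 2 cont bytes. acc=0xA
Byte[6]=A7: continuation. acc=(acc<<6)|0x27=0x2A7
Byte[7]=97: continuation. acc=(acc<<6)|0x17=0xA9D7
Completed: cp=U+A9D7 (starts at byte 5)

Answer: U+0053 U+4603 U+003F U+A9D7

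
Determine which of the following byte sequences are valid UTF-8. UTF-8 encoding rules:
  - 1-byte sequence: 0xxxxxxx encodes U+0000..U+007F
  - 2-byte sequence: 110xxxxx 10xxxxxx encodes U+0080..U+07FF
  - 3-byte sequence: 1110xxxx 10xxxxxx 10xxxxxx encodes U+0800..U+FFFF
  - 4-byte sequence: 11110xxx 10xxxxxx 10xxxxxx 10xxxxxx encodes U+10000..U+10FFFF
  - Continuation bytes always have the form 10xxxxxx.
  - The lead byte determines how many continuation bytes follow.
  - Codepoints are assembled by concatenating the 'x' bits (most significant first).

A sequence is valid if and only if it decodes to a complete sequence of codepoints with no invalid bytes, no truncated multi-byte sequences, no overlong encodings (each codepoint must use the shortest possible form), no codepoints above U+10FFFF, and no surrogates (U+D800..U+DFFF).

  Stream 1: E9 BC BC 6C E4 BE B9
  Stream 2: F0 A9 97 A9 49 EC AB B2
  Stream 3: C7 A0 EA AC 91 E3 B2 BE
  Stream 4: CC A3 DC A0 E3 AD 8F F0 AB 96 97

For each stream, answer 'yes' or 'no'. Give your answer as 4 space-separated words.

Stream 1: decodes cleanly. VALID
Stream 2: decodes cleanly. VALID
Stream 3: decodes cleanly. VALID
Stream 4: decodes cleanly. VALID

Answer: yes yes yes yes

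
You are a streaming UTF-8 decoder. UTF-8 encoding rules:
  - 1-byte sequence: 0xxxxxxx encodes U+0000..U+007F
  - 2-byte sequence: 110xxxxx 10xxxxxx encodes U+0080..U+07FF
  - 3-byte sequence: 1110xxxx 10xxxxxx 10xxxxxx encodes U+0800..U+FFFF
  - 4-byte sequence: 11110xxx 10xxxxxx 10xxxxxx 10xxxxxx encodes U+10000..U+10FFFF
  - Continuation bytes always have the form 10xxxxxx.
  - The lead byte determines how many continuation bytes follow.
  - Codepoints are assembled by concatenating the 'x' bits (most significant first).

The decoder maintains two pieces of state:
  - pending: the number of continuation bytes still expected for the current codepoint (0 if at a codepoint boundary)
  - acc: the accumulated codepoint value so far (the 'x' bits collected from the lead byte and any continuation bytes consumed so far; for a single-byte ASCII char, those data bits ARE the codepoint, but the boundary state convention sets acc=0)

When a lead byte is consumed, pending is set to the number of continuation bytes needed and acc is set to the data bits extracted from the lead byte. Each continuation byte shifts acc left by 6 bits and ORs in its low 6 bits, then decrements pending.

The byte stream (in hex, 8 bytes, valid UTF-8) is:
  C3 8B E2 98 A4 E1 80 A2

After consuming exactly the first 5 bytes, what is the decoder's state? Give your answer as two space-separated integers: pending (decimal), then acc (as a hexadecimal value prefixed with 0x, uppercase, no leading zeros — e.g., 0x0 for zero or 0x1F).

Answer: 0 0x2624

Derivation:
Byte[0]=C3: 2-byte lead. pending=1, acc=0x3
Byte[1]=8B: continuation. acc=(acc<<6)|0x0B=0xCB, pending=0
Byte[2]=E2: 3-byte lead. pending=2, acc=0x2
Byte[3]=98: continuation. acc=(acc<<6)|0x18=0x98, pending=1
Byte[4]=A4: continuation. acc=(acc<<6)|0x24=0x2624, pending=0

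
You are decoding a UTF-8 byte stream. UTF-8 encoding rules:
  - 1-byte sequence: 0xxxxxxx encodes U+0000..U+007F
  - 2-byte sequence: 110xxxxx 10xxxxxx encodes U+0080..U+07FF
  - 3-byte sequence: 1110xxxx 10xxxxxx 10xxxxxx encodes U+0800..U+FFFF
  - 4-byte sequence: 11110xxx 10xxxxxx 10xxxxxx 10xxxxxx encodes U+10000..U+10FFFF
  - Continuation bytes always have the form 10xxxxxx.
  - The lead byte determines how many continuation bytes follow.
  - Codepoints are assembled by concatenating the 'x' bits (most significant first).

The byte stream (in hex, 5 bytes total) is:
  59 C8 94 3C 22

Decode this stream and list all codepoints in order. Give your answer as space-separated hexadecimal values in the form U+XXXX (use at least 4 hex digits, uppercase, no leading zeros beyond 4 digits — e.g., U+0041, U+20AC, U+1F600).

Byte[0]=59: 1-byte ASCII. cp=U+0059
Byte[1]=C8: 2-byte lead, need 1 cont bytes. acc=0x8
Byte[2]=94: continuation. acc=(acc<<6)|0x14=0x214
Completed: cp=U+0214 (starts at byte 1)
Byte[3]=3C: 1-byte ASCII. cp=U+003C
Byte[4]=22: 1-byte ASCII. cp=U+0022

Answer: U+0059 U+0214 U+003C U+0022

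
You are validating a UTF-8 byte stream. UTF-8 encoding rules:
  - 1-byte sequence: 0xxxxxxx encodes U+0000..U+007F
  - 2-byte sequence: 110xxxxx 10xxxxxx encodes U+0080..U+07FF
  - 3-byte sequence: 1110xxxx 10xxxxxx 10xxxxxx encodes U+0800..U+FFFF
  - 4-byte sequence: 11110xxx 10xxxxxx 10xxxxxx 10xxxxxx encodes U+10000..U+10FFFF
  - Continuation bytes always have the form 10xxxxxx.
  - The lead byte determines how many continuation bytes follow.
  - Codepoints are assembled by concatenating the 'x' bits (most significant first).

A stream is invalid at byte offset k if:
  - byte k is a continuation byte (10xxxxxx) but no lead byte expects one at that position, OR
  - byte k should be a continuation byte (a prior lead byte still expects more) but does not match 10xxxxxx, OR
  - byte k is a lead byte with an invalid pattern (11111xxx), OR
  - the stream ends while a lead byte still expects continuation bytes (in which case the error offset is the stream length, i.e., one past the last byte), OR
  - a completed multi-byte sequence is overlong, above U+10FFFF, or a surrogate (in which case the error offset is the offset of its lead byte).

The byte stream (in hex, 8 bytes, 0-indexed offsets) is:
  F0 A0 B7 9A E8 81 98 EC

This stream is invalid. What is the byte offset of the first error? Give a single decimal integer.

Answer: 8

Derivation:
Byte[0]=F0: 4-byte lead, need 3 cont bytes. acc=0x0
Byte[1]=A0: continuation. acc=(acc<<6)|0x20=0x20
Byte[2]=B7: continuation. acc=(acc<<6)|0x37=0x837
Byte[3]=9A: continuation. acc=(acc<<6)|0x1A=0x20DDA
Completed: cp=U+20DDA (starts at byte 0)
Byte[4]=E8: 3-byte lead, need 2 cont bytes. acc=0x8
Byte[5]=81: continuation. acc=(acc<<6)|0x01=0x201
Byte[6]=98: continuation. acc=(acc<<6)|0x18=0x8058
Completed: cp=U+8058 (starts at byte 4)
Byte[7]=EC: 3-byte lead, need 2 cont bytes. acc=0xC
Byte[8]: stream ended, expected continuation. INVALID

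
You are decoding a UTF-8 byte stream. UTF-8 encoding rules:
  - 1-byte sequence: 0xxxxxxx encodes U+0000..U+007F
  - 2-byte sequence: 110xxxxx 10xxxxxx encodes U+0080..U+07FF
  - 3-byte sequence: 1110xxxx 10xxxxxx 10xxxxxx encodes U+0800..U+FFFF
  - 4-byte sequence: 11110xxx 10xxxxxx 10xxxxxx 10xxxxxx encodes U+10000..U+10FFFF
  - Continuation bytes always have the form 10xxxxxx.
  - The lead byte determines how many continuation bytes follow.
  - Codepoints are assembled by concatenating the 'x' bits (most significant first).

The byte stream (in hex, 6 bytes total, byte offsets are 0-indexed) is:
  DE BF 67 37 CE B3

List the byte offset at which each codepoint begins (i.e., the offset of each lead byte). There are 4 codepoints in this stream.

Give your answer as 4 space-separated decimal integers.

Byte[0]=DE: 2-byte lead, need 1 cont bytes. acc=0x1E
Byte[1]=BF: continuation. acc=(acc<<6)|0x3F=0x7BF
Completed: cp=U+07BF (starts at byte 0)
Byte[2]=67: 1-byte ASCII. cp=U+0067
Byte[3]=37: 1-byte ASCII. cp=U+0037
Byte[4]=CE: 2-byte lead, need 1 cont bytes. acc=0xE
Byte[5]=B3: continuation. acc=(acc<<6)|0x33=0x3B3
Completed: cp=U+03B3 (starts at byte 4)

Answer: 0 2 3 4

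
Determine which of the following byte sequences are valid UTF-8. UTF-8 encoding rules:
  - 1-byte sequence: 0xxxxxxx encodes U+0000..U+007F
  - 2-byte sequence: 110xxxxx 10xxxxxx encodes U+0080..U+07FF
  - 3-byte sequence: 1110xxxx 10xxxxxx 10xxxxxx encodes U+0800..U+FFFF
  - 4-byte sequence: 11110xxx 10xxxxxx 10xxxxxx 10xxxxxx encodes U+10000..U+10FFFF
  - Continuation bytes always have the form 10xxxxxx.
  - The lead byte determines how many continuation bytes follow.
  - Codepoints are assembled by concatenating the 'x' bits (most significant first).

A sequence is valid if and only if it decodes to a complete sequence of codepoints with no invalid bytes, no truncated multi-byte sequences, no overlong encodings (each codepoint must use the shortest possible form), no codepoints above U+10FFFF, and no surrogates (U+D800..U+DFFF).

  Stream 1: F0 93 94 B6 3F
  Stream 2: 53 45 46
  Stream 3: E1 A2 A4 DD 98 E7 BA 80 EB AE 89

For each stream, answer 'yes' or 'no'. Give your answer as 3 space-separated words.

Stream 1: decodes cleanly. VALID
Stream 2: decodes cleanly. VALID
Stream 3: decodes cleanly. VALID

Answer: yes yes yes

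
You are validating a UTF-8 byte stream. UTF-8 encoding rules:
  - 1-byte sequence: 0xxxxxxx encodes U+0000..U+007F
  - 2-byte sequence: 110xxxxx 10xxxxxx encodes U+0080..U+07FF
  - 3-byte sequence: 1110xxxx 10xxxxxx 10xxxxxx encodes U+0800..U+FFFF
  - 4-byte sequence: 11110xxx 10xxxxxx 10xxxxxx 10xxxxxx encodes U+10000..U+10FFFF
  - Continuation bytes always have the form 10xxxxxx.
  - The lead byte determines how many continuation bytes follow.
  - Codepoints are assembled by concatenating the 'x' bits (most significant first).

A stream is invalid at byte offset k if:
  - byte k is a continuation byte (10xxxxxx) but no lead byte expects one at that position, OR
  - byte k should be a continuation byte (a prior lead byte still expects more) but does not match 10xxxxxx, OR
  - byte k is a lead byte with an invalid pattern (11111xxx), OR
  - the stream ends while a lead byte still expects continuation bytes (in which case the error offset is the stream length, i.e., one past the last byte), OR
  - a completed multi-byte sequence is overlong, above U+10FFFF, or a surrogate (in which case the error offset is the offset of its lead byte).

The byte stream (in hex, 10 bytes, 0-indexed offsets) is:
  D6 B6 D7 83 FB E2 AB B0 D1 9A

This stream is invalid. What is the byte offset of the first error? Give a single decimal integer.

Answer: 4

Derivation:
Byte[0]=D6: 2-byte lead, need 1 cont bytes. acc=0x16
Byte[1]=B6: continuation. acc=(acc<<6)|0x36=0x5B6
Completed: cp=U+05B6 (starts at byte 0)
Byte[2]=D7: 2-byte lead, need 1 cont bytes. acc=0x17
Byte[3]=83: continuation. acc=(acc<<6)|0x03=0x5C3
Completed: cp=U+05C3 (starts at byte 2)
Byte[4]=FB: INVALID lead byte (not 0xxx/110x/1110/11110)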